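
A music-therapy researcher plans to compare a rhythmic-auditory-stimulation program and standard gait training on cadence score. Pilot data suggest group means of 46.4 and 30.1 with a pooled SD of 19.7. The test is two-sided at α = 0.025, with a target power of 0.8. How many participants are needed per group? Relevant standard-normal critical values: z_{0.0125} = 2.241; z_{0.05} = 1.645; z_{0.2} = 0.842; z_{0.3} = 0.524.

n = 28 per group

Cohen's d = |M₁ − M₂| / SD_pooled = |46.4 − 30.1| / 19.7 = 16.3 / 19.7 = 0.827.
For two independent groups with equal n: n = 2·((z_{α/2} + z_β) / d)².
z_{α/2} + z_β = 2.241 + 0.842 = 3.083.
n = 2 × (3.083 / 0.827)² = 2 × 3.728² = 2 × 13.90 = 27.8.
Round up to the next whole participant.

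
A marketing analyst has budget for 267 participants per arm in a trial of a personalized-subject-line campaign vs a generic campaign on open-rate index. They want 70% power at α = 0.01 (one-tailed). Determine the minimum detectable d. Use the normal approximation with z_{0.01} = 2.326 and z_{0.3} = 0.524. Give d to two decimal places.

For two independent groups of n = 267 each: d_min = (z_{α} + z_β)·√(2/n).
z-sum = 2.326 + 0.524 = 2.850.
d_min = 2.850 × √(2/267) = 2.850 × 0.0865 = 0.247.

d_min ≈ 0.25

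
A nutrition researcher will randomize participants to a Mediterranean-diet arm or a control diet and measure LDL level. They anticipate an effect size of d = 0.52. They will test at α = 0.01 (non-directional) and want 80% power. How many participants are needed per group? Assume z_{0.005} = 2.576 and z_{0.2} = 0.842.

For two independent groups with equal n: n = 2·((z_{α/2} + z_β) / d)².
z_{α/2} + z_β = 2.576 + 0.842 = 3.418.
n = 2 × (3.418 / 0.52)² = 2 × 6.573² = 2 × 43.21 = 86.4.
Round up to the next whole participant.

n = 87 per group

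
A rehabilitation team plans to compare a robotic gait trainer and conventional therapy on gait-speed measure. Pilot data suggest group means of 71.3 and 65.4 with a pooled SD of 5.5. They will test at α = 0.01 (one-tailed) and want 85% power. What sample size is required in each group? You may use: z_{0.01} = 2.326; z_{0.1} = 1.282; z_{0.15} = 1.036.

Cohen's d = |M₁ − M₂| / SD_pooled = |71.3 − 65.4| / 5.5 = 5.9 / 5.5 = 1.073.
For two independent groups with equal n: n = 2·((z_{α} + z_β) / d)².
z_{α} + z_β = 2.326 + 1.036 = 3.362.
n = 2 × (3.362 / 1.073)² = 2 × 3.133² = 2 × 9.82 = 19.6.
Round up to the next whole participant.

n = 20 per group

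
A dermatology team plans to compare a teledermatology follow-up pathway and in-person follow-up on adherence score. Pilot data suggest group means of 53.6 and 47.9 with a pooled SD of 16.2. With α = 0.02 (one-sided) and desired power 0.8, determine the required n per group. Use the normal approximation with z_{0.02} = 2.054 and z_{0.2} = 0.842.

n = 136 per group

Cohen's d = |M₁ − M₂| / SD_pooled = |53.6 − 47.9| / 16.2 = 5.7 / 16.2 = 0.352.
For two independent groups with equal n: n = 2·((z_{α} + z_β) / d)².
z_{α} + z_β = 2.054 + 0.842 = 2.896.
n = 2 × (2.896 / 0.352)² = 2 × 8.227² = 2 × 67.69 = 135.4.
Round up to the next whole participant.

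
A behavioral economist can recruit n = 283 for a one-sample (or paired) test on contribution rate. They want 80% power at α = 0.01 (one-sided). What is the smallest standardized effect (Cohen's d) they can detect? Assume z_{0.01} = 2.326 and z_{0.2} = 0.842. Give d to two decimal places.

d_min ≈ 0.19

For a single sample (or paired design) of n = 283: d_min = (z_{α} + z_β)/√n.
z-sum = 2.326 + 0.842 = 3.168.
d_min = 3.168 / √283 = 3.168 / 16.823 = 0.188.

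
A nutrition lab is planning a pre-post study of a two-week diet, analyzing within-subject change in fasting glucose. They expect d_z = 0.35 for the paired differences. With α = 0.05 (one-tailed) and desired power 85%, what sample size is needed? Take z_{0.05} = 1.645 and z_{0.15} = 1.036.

n = 59 pairs

For a paired (one-sample on differences) test: n = ((z_{α} + z_β) / d)².
z_{α} + z_β = 1.645 + 1.036 = 2.681.
n = (2.681 / 0.35)² = 7.660² = 58.68.
Round up.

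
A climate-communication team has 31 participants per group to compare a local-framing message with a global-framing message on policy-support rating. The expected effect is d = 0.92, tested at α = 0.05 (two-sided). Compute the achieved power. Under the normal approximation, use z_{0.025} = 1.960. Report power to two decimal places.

power ≈ 0.95

For two equal groups, power = Φ(d·√(n/2) − z_{α/2}).
d·√(n/2) = 0.92 × √(31/2) = 0.92 × 3.937 = 3.622.
z_β = 3.622 − 1.960 = 1.662.
Power = Φ(1.662) = 0.952.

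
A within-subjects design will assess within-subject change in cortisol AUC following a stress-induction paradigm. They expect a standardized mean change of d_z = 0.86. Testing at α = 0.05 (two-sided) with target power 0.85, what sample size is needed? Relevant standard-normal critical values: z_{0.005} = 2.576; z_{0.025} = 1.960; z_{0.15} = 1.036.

For a paired (one-sample on differences) test: n = ((z_{α/2} + z_β) / d)².
z_{α/2} + z_β = 1.960 + 1.036 = 2.996.
n = (2.996 / 0.86)² = 3.484² = 12.14.
Round up.

n = 13 pairs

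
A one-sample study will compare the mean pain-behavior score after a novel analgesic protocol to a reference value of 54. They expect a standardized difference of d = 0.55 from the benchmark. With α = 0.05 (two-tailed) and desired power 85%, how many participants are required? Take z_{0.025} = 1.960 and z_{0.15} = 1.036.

For a one-sample test: n = ((z_{α/2} + z_β) / d)².
z_{α/2} + z_β = 1.960 + 1.036 = 2.996.
n = (2.996 / 0.55)² = 5.447² = 29.67.
Round up.

n = 30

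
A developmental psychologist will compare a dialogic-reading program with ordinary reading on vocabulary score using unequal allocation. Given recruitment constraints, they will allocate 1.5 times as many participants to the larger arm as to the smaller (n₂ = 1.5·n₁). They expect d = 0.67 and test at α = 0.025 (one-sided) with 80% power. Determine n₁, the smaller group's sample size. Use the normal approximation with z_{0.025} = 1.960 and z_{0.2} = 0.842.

With allocation ratio k = n₂/n₁ = 1.5, Var(x̄₁−x̄₂) = σ²(1/n₁ + 1/(k·n₁)) = σ²·(k+1)/(k·n₁).
So n₁ = (1 + 1/k)·((z_{α} + z_β)/d)² = 1.667 × (2.802/0.67)².
n₁ = 1.667 × 17.49 = 29.1.
Round up: n₁ = 30, giving n₂ = 1.5 × 30 = 45.

n₁ = 30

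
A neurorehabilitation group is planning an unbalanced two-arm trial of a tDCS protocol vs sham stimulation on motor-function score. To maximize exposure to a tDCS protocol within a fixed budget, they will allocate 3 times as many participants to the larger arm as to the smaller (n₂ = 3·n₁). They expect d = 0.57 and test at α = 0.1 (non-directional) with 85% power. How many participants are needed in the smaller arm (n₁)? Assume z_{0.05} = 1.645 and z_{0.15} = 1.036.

With allocation ratio k = n₂/n₁ = 3, Var(x̄₁−x̄₂) = σ²(1/n₁ + 1/(k·n₁)) = σ²·(k+1)/(k·n₁).
So n₁ = (1 + 1/k)·((z_{α/2} + z_β)/d)² = 1.333 × (2.681/0.57)².
n₁ = 1.333 × 22.12 = 29.5.
Round up: n₁ = 30, giving n₂ = 3 × 30 = 90.

n₁ = 30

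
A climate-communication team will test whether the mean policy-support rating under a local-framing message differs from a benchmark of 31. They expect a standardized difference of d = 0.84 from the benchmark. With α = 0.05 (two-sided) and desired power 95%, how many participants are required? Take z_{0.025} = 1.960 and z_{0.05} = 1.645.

For a one-sample test: n = ((z_{α/2} + z_β) / d)².
z_{α/2} + z_β = 1.960 + 1.645 = 3.605.
n = (3.605 / 0.84)² = 4.292² = 18.42.
Round up.

n = 19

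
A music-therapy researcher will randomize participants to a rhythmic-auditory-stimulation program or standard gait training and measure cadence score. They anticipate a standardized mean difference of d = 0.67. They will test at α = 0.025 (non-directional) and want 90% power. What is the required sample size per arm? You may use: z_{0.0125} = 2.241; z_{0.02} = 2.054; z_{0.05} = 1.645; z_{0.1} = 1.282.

n = 56 per group

For two independent groups with equal n: n = 2·((z_{α/2} + z_β) / d)².
z_{α/2} + z_β = 2.241 + 1.282 = 3.523.
n = 2 × (3.523 / 0.67)² = 2 × 5.258² = 2 × 27.65 = 55.3.
Round up to the next whole participant.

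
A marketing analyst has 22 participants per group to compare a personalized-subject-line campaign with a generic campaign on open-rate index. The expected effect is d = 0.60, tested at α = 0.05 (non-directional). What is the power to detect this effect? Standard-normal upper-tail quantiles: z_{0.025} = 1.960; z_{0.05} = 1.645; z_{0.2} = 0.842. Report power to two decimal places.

power ≈ 0.51

For two equal groups, power = Φ(d·√(n/2) − z_{α/2}).
d·√(n/2) = 0.60 × √(22/2) = 0.60 × 3.317 = 1.990.
z_β = 1.990 − 1.960 = 0.030.
Power = Φ(0.030) = 0.512.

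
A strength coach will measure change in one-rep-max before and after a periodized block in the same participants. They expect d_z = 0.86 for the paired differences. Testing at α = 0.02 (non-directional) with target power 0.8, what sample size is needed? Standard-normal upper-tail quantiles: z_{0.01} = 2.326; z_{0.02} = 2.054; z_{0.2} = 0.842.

For a paired (one-sample on differences) test: n = ((z_{α/2} + z_β) / d)².
z_{α/2} + z_β = 2.326 + 0.842 = 3.168.
n = (3.168 / 0.86)² = 3.684² = 13.57.
Round up.

n = 14 pairs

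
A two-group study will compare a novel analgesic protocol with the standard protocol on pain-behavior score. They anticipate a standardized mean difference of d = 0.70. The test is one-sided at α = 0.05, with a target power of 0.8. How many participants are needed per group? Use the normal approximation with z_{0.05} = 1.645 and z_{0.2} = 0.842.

For two independent groups with equal n: n = 2·((z_{α} + z_β) / d)².
z_{α} + z_β = 1.645 + 0.842 = 2.487.
n = 2 × (2.487 / 0.70)² = 2 × 3.553² = 2 × 12.62 = 25.2.
Round up to the next whole participant.

n = 26 per group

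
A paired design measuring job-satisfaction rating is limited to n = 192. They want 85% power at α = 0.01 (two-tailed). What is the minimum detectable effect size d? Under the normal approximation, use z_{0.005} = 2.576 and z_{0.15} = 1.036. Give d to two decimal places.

For a single sample (or paired design) of n = 192: d_min = (z_{α/2} + z_β)/√n.
z-sum = 2.576 + 1.036 = 3.612.
d_min = 3.612 / √192 = 3.612 / 13.856 = 0.261.

d_min ≈ 0.26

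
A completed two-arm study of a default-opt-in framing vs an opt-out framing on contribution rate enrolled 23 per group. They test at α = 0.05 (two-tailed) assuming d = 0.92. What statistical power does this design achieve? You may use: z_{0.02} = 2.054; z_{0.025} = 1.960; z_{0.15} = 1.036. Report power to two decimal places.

power ≈ 0.88

For two equal groups, power = Φ(d·√(n/2) − z_{α/2}).
d·√(n/2) = 0.92 × √(23/2) = 0.92 × 3.391 = 3.120.
z_β = 3.120 − 1.960 = 1.160.
Power = Φ(1.160) = 0.877.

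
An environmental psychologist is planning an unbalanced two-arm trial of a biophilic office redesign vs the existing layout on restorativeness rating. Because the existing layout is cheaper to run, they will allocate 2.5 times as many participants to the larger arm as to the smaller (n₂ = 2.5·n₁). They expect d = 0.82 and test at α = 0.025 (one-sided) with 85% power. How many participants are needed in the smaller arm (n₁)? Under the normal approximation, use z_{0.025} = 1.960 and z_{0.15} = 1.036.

n₁ = 19

With allocation ratio k = n₂/n₁ = 2.5, Var(x̄₁−x̄₂) = σ²(1/n₁ + 1/(k·n₁)) = σ²·(k+1)/(k·n₁).
So n₁ = (1 + 1/k)·((z_{α} + z_β)/d)² = 1.400 × (2.996/0.82)².
n₁ = 1.400 × 13.35 = 18.7.
Round up: n₁ = 19, giving n₂ = ⌈2.5 × 19⌉ = ⌈47.5⌉ = 48.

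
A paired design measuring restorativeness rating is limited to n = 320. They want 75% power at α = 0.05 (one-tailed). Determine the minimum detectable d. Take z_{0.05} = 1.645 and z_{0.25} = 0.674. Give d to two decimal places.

For a single sample (or paired design) of n = 320: d_min = (z_{α} + z_β)/√n.
z-sum = 1.645 + 0.674 = 2.319.
d_min = 2.319 / √320 = 2.319 / 17.889 = 0.130.

d_min ≈ 0.13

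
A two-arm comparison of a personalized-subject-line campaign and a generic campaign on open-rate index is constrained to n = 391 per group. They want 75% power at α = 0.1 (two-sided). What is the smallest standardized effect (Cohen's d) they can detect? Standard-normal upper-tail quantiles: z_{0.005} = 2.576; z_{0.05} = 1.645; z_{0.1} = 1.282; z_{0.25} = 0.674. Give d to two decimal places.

For two independent groups of n = 391 each: d_min = (z_{α/2} + z_β)·√(2/n).
z-sum = 1.645 + 0.674 = 2.319.
d_min = 2.319 × √(2/391) = 2.319 × 0.0715 = 0.166.

d_min ≈ 0.17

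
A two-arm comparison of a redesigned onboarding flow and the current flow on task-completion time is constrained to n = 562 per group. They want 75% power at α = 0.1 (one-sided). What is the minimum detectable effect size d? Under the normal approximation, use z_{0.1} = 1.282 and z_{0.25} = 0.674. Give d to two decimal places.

d_min ≈ 0.12

For two independent groups of n = 562 each: d_min = (z_{α} + z_β)·√(2/n).
z-sum = 1.282 + 0.674 = 1.956.
d_min = 1.956 × √(2/562) = 1.956 × 0.0597 = 0.117.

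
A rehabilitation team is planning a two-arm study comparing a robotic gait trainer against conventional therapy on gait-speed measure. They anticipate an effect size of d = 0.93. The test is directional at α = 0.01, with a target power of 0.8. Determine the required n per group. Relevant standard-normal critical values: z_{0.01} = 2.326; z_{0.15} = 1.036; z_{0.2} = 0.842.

n = 24 per group

For two independent groups with equal n: n = 2·((z_{α} + z_β) / d)².
z_{α} + z_β = 2.326 + 0.842 = 3.168.
n = 2 × (3.168 / 0.93)² = 2 × 3.406² = 2 × 11.60 = 23.2.
Round up to the next whole participant.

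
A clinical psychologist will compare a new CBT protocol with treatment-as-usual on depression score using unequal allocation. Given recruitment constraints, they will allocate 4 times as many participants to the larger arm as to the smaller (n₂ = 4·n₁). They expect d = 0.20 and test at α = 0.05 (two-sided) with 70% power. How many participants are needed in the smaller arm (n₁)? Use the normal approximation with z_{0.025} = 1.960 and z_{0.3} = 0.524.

With allocation ratio k = n₂/n₁ = 4, Var(x̄₁−x̄₂) = σ²(1/n₁ + 1/(k·n₁)) = σ²·(k+1)/(k·n₁).
So n₁ = (1 + 1/k)·((z_{α/2} + z_β)/d)² = 1.250 × (2.484/0.20)².
n₁ = 1.250 × 154.26 = 192.8.
Round up: n₁ = 193, giving n₂ = 4 × 193 = 772.

n₁ = 193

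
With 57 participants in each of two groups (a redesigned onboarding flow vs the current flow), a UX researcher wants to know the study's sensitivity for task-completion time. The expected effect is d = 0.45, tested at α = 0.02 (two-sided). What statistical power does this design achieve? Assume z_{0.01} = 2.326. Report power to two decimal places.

For two equal groups, power = Φ(d·√(n/2) − z_{α/2}).
d·√(n/2) = 0.45 × √(57/2) = 0.45 × 5.339 = 2.402.
z_β = 2.402 − 2.326 = 0.076.
Power = Φ(0.076) = 0.530.

power ≈ 0.53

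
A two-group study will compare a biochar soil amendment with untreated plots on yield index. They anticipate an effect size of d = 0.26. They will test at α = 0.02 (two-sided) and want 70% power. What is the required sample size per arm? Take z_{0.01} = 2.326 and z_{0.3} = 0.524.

n = 241 per group

For two independent groups with equal n: n = 2·((z_{α/2} + z_β) / d)².
z_{α/2} + z_β = 2.326 + 0.524 = 2.850.
n = 2 × (2.850 / 0.26)² = 2 × 10.962² = 2 × 120.16 = 240.3.
Round up to the next whole participant.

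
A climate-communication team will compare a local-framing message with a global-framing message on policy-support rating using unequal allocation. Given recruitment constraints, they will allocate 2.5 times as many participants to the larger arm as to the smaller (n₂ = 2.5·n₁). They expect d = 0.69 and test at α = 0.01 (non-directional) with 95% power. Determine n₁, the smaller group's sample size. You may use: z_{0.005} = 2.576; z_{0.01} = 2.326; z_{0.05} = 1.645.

With allocation ratio k = n₂/n₁ = 2.5, Var(x̄₁−x̄₂) = σ²(1/n₁ + 1/(k·n₁)) = σ²·(k+1)/(k·n₁).
So n₁ = (1 + 1/k)·((z_{α/2} + z_β)/d)² = 1.400 × (4.221/0.69)².
n₁ = 1.400 × 37.42 = 52.4.
Round up: n₁ = 53, giving n₂ = ⌈2.5 × 53⌉ = ⌈132.5⌉ = 133.

n₁ = 53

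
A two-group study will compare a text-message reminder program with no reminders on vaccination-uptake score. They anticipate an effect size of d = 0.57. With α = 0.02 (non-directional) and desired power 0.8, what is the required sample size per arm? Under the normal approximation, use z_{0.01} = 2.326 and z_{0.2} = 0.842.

n = 62 per group

For two independent groups with equal n: n = 2·((z_{α/2} + z_β) / d)².
z_{α/2} + z_β = 2.326 + 0.842 = 3.168.
n = 2 × (3.168 / 0.57)² = 2 × 5.558² = 2 × 30.89 = 61.8.
Round up to the next whole participant.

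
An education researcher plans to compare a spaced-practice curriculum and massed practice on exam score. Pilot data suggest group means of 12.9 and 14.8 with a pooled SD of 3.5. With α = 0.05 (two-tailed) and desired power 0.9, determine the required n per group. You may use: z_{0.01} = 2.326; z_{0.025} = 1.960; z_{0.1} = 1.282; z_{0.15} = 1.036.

Cohen's d = |M₁ − M₂| / SD_pooled = |12.9 − 14.8| / 3.5 = 1.9 / 3.5 = 0.543.
For two independent groups with equal n: n = 2·((z_{α/2} + z_β) / d)².
z_{α/2} + z_β = 1.960 + 1.282 = 3.242.
n = 2 × (3.242 / 0.543)² = 2 × 5.971² = 2 × 35.65 = 71.3.
Round up to the next whole participant.

n = 72 per group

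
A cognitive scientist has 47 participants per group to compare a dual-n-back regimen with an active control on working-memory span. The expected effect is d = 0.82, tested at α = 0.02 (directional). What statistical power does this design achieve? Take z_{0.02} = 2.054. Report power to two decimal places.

power ≈ 0.97

For two equal groups, power = Φ(d·√(n/2) − z_{α}).
d·√(n/2) = 0.82 × √(47/2) = 0.82 × 4.848 = 3.975.
z_β = 3.975 − 2.054 = 1.921.
Power = Φ(1.921) = 0.973.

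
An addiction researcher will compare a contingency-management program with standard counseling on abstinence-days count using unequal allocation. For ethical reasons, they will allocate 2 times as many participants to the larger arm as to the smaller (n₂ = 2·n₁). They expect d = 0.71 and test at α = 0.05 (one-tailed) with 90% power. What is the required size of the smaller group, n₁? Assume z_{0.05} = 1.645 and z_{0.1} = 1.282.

With allocation ratio k = n₂/n₁ = 2, Var(x̄₁−x̄₂) = σ²(1/n₁ + 1/(k·n₁)) = σ²·(k+1)/(k·n₁).
So n₁ = (1 + 1/k)·((z_{α} + z_β)/d)² = 1.500 × (2.927/0.71)².
n₁ = 1.500 × 17.00 = 25.5.
Round up: n₁ = 26, giving n₂ = 2 × 26 = 52.

n₁ = 26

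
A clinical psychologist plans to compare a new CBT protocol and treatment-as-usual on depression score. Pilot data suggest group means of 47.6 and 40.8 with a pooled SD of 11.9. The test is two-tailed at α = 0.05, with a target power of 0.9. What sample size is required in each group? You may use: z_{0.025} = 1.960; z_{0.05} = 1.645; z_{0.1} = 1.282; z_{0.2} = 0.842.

Cohen's d = |M₁ − M₂| / SD_pooled = |47.6 − 40.8| / 11.9 = 6.8 / 11.9 = 0.571.
For two independent groups with equal n: n = 2·((z_{α/2} + z_β) / d)².
z_{α/2} + z_β = 1.960 + 1.282 = 3.242.
n = 2 × (3.242 / 0.571)² = 2 × 5.678² = 2 × 32.24 = 64.5.
Round up to the next whole participant.

n = 65 per group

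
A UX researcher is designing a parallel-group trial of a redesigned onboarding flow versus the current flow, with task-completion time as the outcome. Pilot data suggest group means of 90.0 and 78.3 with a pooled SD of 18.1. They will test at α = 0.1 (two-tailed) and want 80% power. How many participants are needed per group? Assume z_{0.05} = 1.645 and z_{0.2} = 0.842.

Cohen's d = |M₁ − M₂| / SD_pooled = |90.0 − 78.3| / 18.1 = 11.7 / 18.1 = 0.646.
For two independent groups with equal n: n = 2·((z_{α/2} + z_β) / d)².
z_{α/2} + z_β = 1.645 + 0.842 = 2.487.
n = 2 × (2.487 / 0.646)² = 2 × 3.850² = 2 × 14.82 = 29.6.
Round up to the next whole participant.

n = 30 per group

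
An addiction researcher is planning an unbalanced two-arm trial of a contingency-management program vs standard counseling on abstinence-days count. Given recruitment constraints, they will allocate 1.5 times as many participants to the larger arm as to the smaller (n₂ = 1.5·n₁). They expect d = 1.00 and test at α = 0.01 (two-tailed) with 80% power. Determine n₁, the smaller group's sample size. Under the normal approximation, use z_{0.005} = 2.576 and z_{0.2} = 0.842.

n₁ = 20

With allocation ratio k = n₂/n₁ = 1.5, Var(x̄₁−x̄₂) = σ²(1/n₁ + 1/(k·n₁)) = σ²·(k+1)/(k·n₁).
So n₁ = (1 + 1/k)·((z_{α/2} + z_β)/d)² = 1.667 × (3.418/1.00)².
n₁ = 1.667 × 11.68 = 19.5.
Round up: n₁ = 20, giving n₂ = 1.5 × 20 = 30.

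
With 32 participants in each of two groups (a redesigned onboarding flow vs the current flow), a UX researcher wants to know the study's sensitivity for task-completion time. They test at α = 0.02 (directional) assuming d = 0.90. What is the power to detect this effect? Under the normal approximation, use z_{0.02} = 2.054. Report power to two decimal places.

power ≈ 0.94

For two equal groups, power = Φ(d·√(n/2) − z_{α}).
d·√(n/2) = 0.90 × √(32/2) = 0.90 × 4.000 = 3.600.
z_β = 3.600 − 2.054 = 1.546.
Power = Φ(1.546) = 0.939.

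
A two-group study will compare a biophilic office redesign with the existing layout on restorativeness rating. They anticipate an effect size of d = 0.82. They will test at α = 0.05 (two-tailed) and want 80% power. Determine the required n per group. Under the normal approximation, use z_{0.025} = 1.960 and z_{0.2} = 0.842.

n = 24 per group

For two independent groups with equal n: n = 2·((z_{α/2} + z_β) / d)².
z_{α/2} + z_β = 1.960 + 0.842 = 2.802.
n = 2 × (2.802 / 0.82)² = 2 × 3.417² = 2 × 11.68 = 23.4.
Round up to the next whole participant.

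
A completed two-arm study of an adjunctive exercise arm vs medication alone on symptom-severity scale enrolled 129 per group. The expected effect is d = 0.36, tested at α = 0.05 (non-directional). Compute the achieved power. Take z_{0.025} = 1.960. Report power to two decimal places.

For two equal groups, power = Φ(d·√(n/2) − z_{α/2}).
d·√(n/2) = 0.36 × √(129/2) = 0.36 × 8.031 = 2.891.
z_β = 2.891 − 1.960 = 0.931.
Power = Φ(0.931) = 0.824.

power ≈ 0.82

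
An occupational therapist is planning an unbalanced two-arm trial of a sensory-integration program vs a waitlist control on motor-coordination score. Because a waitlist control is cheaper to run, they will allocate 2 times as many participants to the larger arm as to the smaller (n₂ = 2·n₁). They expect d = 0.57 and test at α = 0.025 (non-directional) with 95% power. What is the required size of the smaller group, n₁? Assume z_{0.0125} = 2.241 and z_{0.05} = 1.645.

With allocation ratio k = n₂/n₁ = 2, Var(x̄₁−x̄₂) = σ²(1/n₁ + 1/(k·n₁)) = σ²·(k+1)/(k·n₁).
So n₁ = (1 + 1/k)·((z_{α/2} + z_β)/d)² = 1.500 × (3.886/0.57)².
n₁ = 1.500 × 46.48 = 69.7.
Round up: n₁ = 70, giving n₂ = 2 × 70 = 140.

n₁ = 70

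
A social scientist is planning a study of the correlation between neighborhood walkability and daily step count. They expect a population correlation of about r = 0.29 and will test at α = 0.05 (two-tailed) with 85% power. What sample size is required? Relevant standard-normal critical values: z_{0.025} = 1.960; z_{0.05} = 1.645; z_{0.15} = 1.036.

Fisher's z: C = ½·ln((1+r)/(1−r)) = ½·ln(1.8169) = 0.2986.
n = ((z_{α/2} + z_β)/C)² + 3.
(1.960 + 1.036) / 0.2986 = 2.996 / 0.2986 = 10.033.
n = 10.033² + 3 = 100.67 + 3 = 103.7.
Round up.

n = 104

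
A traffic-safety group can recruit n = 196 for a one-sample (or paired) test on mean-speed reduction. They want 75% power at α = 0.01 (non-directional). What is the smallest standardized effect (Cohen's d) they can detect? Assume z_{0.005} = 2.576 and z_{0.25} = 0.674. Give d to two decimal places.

For a single sample (or paired design) of n = 196: d_min = (z_{α/2} + z_β)/√n.
z-sum = 2.576 + 0.674 = 3.250.
d_min = 3.250 / √196 = 3.250 / 14.000 = 0.232.

d_min ≈ 0.23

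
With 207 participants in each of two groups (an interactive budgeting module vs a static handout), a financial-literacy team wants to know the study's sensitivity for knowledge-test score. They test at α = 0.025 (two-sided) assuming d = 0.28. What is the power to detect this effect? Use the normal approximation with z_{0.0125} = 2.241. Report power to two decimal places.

For two equal groups, power = Φ(d·√(n/2) − z_{α/2}).
d·√(n/2) = 0.28 × √(207/2) = 0.28 × 10.173 = 2.849.
z_β = 2.849 − 2.241 = 0.608.
Power = Φ(0.608) = 0.728.

power ≈ 0.73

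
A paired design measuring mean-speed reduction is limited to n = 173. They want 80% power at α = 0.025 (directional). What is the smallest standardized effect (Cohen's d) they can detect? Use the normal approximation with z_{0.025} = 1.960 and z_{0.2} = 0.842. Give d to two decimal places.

d_min ≈ 0.21

For a single sample (or paired design) of n = 173: d_min = (z_{α} + z_β)/√n.
z-sum = 1.960 + 0.842 = 2.802.
d_min = 2.802 / √173 = 2.802 / 13.153 = 0.213.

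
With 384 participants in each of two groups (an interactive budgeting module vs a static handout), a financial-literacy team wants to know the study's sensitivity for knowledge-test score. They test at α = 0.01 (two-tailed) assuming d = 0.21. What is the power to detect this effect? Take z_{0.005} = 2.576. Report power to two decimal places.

power ≈ 0.63

For two equal groups, power = Φ(d·√(n/2) − z_{α/2}).
d·√(n/2) = 0.21 × √(384/2) = 0.21 × 13.856 = 2.910.
z_β = 2.910 − 2.576 = 0.334.
Power = Φ(0.334) = 0.631.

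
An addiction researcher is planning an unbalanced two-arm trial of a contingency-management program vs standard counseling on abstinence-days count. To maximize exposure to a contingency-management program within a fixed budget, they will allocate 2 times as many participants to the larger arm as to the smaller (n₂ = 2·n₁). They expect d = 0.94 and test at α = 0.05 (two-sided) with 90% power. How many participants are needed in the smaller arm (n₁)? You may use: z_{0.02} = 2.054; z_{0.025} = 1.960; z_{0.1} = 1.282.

With allocation ratio k = n₂/n₁ = 2, Var(x̄₁−x̄₂) = σ²(1/n₁ + 1/(k·n₁)) = σ²·(k+1)/(k·n₁).
So n₁ = (1 + 1/k)·((z_{α/2} + z_β)/d)² = 1.500 × (3.242/0.94)².
n₁ = 1.500 × 11.90 = 17.8.
Round up: n₁ = 18, giving n₂ = 2 × 18 = 36.

n₁ = 18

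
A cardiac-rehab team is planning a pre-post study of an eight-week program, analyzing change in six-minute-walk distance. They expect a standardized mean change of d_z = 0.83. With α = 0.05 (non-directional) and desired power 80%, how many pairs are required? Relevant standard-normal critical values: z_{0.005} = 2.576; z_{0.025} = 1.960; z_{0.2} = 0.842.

For a paired (one-sample on differences) test: n = ((z_{α/2} + z_β) / d)².
z_{α/2} + z_β = 1.960 + 0.842 = 2.802.
n = (2.802 / 0.83)² = 3.376² = 11.40.
Round up.

n = 12 pairs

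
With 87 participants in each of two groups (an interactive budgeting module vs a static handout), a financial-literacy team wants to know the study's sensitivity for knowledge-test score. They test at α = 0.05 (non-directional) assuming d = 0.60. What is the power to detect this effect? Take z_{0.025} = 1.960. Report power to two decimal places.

power ≈ 0.98

For two equal groups, power = Φ(d·√(n/2) − z_{α/2}).
d·√(n/2) = 0.60 × √(87/2) = 0.60 × 6.595 = 3.957.
z_β = 3.957 − 1.960 = 1.997.
Power = Φ(1.997) = 0.977.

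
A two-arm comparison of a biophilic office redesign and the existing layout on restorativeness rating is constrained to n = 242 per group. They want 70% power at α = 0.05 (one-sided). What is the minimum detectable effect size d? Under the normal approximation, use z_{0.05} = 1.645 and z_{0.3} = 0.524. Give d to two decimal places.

For two independent groups of n = 242 each: d_min = (z_{α} + z_β)·√(2/n).
z-sum = 1.645 + 0.524 = 2.169.
d_min = 2.169 × √(2/242) = 2.169 × 0.0909 = 0.197.

d_min ≈ 0.20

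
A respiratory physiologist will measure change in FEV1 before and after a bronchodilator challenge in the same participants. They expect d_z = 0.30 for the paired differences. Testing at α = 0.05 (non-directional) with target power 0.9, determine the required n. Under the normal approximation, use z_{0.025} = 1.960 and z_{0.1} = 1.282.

n = 117 pairs

For a paired (one-sample on differences) test: n = ((z_{α/2} + z_β) / d)².
z_{α/2} + z_β = 1.960 + 1.282 = 3.242.
n = (3.242 / 0.30)² = 10.807² = 116.78.
Round up.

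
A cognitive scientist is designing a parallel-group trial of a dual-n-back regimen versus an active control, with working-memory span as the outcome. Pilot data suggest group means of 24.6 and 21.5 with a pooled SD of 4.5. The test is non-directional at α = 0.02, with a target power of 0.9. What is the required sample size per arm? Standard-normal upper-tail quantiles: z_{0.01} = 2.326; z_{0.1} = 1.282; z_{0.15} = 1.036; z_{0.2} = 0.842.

Cohen's d = |M₁ − M₂| / SD_pooled = |24.6 − 21.5| / 4.5 = 3.1 / 4.5 = 0.689.
For two independent groups with equal n: n = 2·((z_{α/2} + z_β) / d)².
z_{α/2} + z_β = 2.326 + 1.282 = 3.608.
n = 2 × (3.608 / 0.689)² = 2 × 5.237² = 2 × 27.42 = 54.8.
Round up to the next whole participant.

n = 55 per group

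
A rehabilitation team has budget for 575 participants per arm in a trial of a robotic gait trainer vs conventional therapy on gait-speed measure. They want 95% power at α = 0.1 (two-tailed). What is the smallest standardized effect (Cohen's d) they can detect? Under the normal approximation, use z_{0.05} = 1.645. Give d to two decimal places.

d_min ≈ 0.19

For two independent groups of n = 575 each: d_min = (z_{α/2} + z_β)·√(2/n).
z-sum = 1.645 + 1.645 = 3.290.
d_min = 3.290 × √(2/575) = 3.290 × 0.0590 = 0.194.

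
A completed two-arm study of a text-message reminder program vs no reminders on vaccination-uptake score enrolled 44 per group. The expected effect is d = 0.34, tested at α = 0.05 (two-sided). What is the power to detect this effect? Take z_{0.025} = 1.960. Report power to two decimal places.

For two equal groups, power = Φ(d·√(n/2) − z_{α/2}).
d·√(n/2) = 0.34 × √(44/2) = 0.34 × 4.690 = 1.595.
z_β = 1.595 − 1.960 = -0.365.
Power = Φ(-0.365) = 0.357.

power ≈ 0.36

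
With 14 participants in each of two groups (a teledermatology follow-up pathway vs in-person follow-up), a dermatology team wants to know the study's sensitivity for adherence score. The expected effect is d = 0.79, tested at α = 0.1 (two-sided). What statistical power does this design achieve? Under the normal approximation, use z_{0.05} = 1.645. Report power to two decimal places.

power ≈ 0.67

For two equal groups, power = Φ(d·√(n/2) − z_{α/2}).
d·√(n/2) = 0.79 × √(14/2) = 0.79 × 2.646 = 2.090.
z_β = 2.090 − 1.645 = 0.445.
Power = Φ(0.445) = 0.672.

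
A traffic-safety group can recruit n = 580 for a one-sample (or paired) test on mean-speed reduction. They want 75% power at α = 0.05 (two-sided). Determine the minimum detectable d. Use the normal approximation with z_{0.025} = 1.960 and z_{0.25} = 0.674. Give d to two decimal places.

For a single sample (or paired design) of n = 580: d_min = (z_{α/2} + z_β)/√n.
z-sum = 1.960 + 0.674 = 2.634.
d_min = 2.634 / √580 = 2.634 / 24.083 = 0.109.

d_min ≈ 0.11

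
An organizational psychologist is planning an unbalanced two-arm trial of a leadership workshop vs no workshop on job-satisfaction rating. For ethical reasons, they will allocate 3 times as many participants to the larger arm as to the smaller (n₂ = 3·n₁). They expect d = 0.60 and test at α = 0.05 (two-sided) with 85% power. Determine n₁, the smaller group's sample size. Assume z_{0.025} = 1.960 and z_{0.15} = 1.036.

n₁ = 34

With allocation ratio k = n₂/n₁ = 3, Var(x̄₁−x̄₂) = σ²(1/n₁ + 1/(k·n₁)) = σ²·(k+1)/(k·n₁).
So n₁ = (1 + 1/k)·((z_{α/2} + z_β)/d)² = 1.333 × (2.996/0.60)².
n₁ = 1.333 × 24.93 = 33.2.
Round up: n₁ = 34, giving n₂ = 3 × 34 = 102.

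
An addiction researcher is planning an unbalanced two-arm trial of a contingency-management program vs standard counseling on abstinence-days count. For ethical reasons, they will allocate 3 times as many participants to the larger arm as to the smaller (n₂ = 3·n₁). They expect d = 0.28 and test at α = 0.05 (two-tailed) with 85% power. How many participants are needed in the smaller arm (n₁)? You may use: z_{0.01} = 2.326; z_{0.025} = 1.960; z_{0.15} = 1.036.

With allocation ratio k = n₂/n₁ = 3, Var(x̄₁−x̄₂) = σ²(1/n₁ + 1/(k·n₁)) = σ²·(k+1)/(k·n₁).
So n₁ = (1 + 1/k)·((z_{α/2} + z_β)/d)² = 1.333 × (2.996/0.28)².
n₁ = 1.333 × 114.49 = 152.7.
Round up: n₁ = 153, giving n₂ = 3 × 153 = 459.

n₁ = 153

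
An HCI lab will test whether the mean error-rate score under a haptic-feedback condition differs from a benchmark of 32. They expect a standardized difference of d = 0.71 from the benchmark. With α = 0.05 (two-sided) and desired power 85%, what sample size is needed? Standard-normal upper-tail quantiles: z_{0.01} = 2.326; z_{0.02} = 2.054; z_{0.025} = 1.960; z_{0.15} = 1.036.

n = 18

For a one-sample test: n = ((z_{α/2} + z_β) / d)².
z_{α/2} + z_β = 1.960 + 1.036 = 2.996.
n = (2.996 / 0.71)² = 4.220² = 17.81.
Round up.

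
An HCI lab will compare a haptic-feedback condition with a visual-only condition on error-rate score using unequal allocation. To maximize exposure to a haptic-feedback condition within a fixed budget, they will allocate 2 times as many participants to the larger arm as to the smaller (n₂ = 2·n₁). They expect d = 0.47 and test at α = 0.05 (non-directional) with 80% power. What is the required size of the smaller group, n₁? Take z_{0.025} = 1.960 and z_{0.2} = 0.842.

n₁ = 54

With allocation ratio k = n₂/n₁ = 2, Var(x̄₁−x̄₂) = σ²(1/n₁ + 1/(k·n₁)) = σ²·(k+1)/(k·n₁).
So n₁ = (1 + 1/k)·((z_{α/2} + z_β)/d)² = 1.500 × (2.802/0.47)².
n₁ = 1.500 × 35.54 = 53.3.
Round up: n₁ = 54, giving n₂ = 2 × 54 = 108.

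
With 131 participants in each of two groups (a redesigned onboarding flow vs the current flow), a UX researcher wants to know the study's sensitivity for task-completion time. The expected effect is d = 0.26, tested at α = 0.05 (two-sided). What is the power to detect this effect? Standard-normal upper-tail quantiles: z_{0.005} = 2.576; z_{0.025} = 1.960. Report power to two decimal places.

power ≈ 0.56

For two equal groups, power = Φ(d·√(n/2) − z_{α/2}).
d·√(n/2) = 0.26 × √(131/2) = 0.26 × 8.093 = 2.104.
z_β = 2.104 − 1.960 = 0.144.
Power = Φ(0.144) = 0.557.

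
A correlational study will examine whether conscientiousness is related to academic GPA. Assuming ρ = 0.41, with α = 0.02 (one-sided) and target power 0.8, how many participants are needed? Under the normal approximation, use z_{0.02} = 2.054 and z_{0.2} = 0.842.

Fisher's z: C = ½·ln((1+r)/(1−r)) = ½·ln(2.3898) = 0.4356.
n = ((z_{α} + z_β)/C)² + 3.
(2.054 + 0.842) / 0.4356 = 2.896 / 0.4356 = 6.648.
n = 6.648² + 3 = 44.20 + 3 = 47.2.
Round up.

n = 48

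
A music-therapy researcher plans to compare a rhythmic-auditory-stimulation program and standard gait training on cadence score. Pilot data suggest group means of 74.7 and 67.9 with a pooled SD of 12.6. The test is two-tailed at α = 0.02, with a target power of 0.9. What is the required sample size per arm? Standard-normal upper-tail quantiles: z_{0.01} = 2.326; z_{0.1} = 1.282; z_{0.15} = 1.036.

Cohen's d = |M₁ − M₂| / SD_pooled = |74.7 − 67.9| / 12.6 = 6.8 / 12.6 = 0.540.
For two independent groups with equal n: n = 2·((z_{α/2} + z_β) / d)².
z_{α/2} + z_β = 2.326 + 1.282 = 3.608.
n = 2 × (3.608 / 0.540)² = 2 × 6.681² = 2 × 44.64 = 89.3.
Round up to the next whole participant.

n = 90 per group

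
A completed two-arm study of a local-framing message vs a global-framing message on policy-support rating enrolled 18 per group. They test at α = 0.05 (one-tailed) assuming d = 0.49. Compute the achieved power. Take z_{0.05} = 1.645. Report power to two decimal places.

power ≈ 0.43

For two equal groups, power = Φ(d·√(n/2) − z_{α}).
d·√(n/2) = 0.49 × √(18/2) = 0.49 × 3.000 = 1.470.
z_β = 1.470 − 1.645 = -0.175.
Power = Φ(-0.175) = 0.431.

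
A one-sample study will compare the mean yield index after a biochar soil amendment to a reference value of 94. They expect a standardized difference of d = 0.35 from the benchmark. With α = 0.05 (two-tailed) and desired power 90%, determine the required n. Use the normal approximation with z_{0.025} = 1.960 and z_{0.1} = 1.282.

n = 86

For a one-sample test: n = ((z_{α/2} + z_β) / d)².
z_{α/2} + z_β = 1.960 + 1.282 = 3.242.
n = (3.242 / 0.35)² = 9.263² = 85.80.
Round up.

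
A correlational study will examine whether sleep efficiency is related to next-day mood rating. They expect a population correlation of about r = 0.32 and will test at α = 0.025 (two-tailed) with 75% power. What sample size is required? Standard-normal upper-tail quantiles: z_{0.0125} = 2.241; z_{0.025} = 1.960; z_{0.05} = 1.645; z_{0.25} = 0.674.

n = 81

Fisher's z: C = ½·ln((1+r)/(1−r)) = ½·ln(1.9412) = 0.3316.
n = ((z_{α/2} + z_β)/C)² + 3.
(2.241 + 0.674) / 0.3316 = 2.915 / 0.3316 = 8.791.
n = 8.791² + 3 = 77.28 + 3 = 80.3.
Round up.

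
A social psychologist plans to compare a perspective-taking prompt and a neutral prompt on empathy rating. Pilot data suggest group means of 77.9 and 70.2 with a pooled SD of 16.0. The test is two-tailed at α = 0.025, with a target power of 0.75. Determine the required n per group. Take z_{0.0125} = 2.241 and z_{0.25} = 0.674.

Cohen's d = |M₁ − M₂| / SD_pooled = |77.9 − 70.2| / 16.0 = 7.7 / 16.0 = 0.481.
For two independent groups with equal n: n = 2·((z_{α/2} + z_β) / d)².
z_{α/2} + z_β = 2.241 + 0.674 = 2.915.
n = 2 × (2.915 / 0.481)² = 2 × 6.060² = 2 × 36.73 = 73.5.
Round up to the next whole participant.

n = 74 per group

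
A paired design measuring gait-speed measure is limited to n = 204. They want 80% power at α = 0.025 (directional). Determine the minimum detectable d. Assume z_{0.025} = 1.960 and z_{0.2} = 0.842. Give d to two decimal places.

For a single sample (or paired design) of n = 204: d_min = (z_{α} + z_β)/√n.
z-sum = 1.960 + 0.842 = 2.802.
d_min = 2.802 / √204 = 2.802 / 14.283 = 0.196.

d_min ≈ 0.20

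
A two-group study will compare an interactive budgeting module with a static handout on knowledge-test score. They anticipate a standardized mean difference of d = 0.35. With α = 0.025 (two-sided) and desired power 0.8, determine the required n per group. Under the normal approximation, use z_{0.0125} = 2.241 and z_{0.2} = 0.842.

For two independent groups with equal n: n = 2·((z_{α/2} + z_β) / d)².
z_{α/2} + z_β = 2.241 + 0.842 = 3.083.
n = 2 × (3.083 / 0.35)² = 2 × 8.809² = 2 × 77.59 = 155.2.
Round up to the next whole participant.

n = 156 per group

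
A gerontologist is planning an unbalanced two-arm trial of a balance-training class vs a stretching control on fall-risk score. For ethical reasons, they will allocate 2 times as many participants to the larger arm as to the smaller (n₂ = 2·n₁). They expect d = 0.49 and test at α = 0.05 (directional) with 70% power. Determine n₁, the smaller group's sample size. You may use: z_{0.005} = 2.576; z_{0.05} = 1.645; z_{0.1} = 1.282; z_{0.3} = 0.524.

n₁ = 30

With allocation ratio k = n₂/n₁ = 2, Var(x̄₁−x̄₂) = σ²(1/n₁ + 1/(k·n₁)) = σ²·(k+1)/(k·n₁).
So n₁ = (1 + 1/k)·((z_{α} + z_β)/d)² = 1.500 × (2.169/0.49)².
n₁ = 1.500 × 19.59 = 29.4.
Round up: n₁ = 30, giving n₂ = 2 × 30 = 60.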